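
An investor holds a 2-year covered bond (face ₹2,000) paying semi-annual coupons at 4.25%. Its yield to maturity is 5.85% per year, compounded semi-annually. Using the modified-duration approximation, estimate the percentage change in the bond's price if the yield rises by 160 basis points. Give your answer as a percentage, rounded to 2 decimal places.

-3.01%

Periodic yield y = 0.02925. Modified duration first:
  t   CF        PV=CF/(1+0.02925)^t    t·PV
  1        42.50        41.2922        41.2922
  2        42.50        40.1187        80.2375
  3        42.50        38.9786       116.9358
  4     2,042.50     1,820.0301     7,280.1203
  Σ                  1,940.4196     7,518.5857
P = 1,940.4196; D_Mac = 3.87472 half-year periods = 1.93736 yrs; D_mod = 1.93736/(1+0.02925) = 1.88230 yrs.
ΔP/P ≈ -D_mod · Δy = -1.88230 × (+0.016) = -0.030117 = -3.0117%.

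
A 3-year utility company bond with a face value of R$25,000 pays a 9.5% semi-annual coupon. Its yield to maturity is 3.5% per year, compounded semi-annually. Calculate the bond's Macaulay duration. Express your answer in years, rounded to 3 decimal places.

2.707 years

Periodic yield y = 0.0175. Discount each cash flow and weight by its period:
  t   CF        PV=CF/(1+0.0175)^t    t·PV
  1     1,187.50     1,167.0762     1,167.0762
  2     1,187.50     1,147.0036     2,294.0072
  3     1,187.50     1,127.2763     3,381.8288
  4     1,187.50     1,107.8882     4,431.5529
  5     1,187.50     1,088.8336     5,444.1682
  6    26,187.50    23,598.6703   141,592.0219
  Σ                 29,236.7482   158,310.6551
Price P = Σ PV = 29,236.7482.
Macaulay duration = Σ(t·PV) / P = 158,310.6551 / 29,236.7482 = 5.41478 half-year periods.
In years: 5.41478 / 2 = 2.70739 years.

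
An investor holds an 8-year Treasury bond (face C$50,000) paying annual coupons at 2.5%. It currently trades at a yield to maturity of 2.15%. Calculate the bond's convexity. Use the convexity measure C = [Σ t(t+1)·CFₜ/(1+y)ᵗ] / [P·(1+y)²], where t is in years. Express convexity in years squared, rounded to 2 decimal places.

61.67

With y = 0.0215:
  t   CF        PV=CF/(1+0.0215)^t    t·PV        t(t+1)·PV
  1     1,250.00     1,223.6907     1,223.6907       2,447.3813
  2     1,250.00     1,197.9350     2,395.8701       7,187.6103
  3     1,250.00     1,172.7215     3,518.1646      14,072.6584
  4     1,250.00     1,148.0387     4,592.1548      22,960.7740
  5     1,250.00     1,123.8754     5,619.3769      33,716.2615
  6     1,250.00     1,100.2206     6,601.3238      46,209.2668
  7     1,250.00     1,077.0638     7,539.4464      60,315.5710
  8    51,250.00    43,230.1659   345,841.3270   3,112,571.9433
  Σ                 51,273.7116   377,331.3543   3,299,481.4666
P = 51,273.7116.
Convexity = Σ t(t+1)·PV / [P·(1+y)²] = 3,299,481.4666 / (51,273.7116 × 1.043462) = 61.67004.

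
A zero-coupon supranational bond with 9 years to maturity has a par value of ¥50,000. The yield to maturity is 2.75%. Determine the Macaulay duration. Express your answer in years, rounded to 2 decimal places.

A zero-coupon bond has a single cash flow at maturity, so its Macaulay duration equals its maturity: 9 years.

9.00 years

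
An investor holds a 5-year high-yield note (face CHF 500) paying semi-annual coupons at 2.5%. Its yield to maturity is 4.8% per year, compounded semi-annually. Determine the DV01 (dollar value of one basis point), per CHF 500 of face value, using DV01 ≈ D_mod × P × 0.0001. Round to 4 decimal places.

Periodic yield y = 0.024.
  t   CF        PV=CF/(1+0.024)^t    t·PV
  1         6.25         6.1035         6.1035
  2         6.25         5.9605        11.9209
  3         6.25         5.8208        17.4623
  4         6.25         5.6843        22.7374
  5         6.25         5.5511        27.7556
  6         6.25         5.4210        32.5261
  7         6.25         5.2940        37.0577
  8         6.25         5.1699        41.3590
  9         6.25         5.0487        45.4384
  10      506.25       399.3608     3,993.6083
  Σ                    449.4146     4,235.9692
P = 449.4146; D_Mac = 9.42553 half-year periods = 4.71276 yrs; D_mod = 4.60231 yrs.
DV01 ≈ 4.60231 × 449.4146 × 0.0001 = 0.206834.

CHF 0.2068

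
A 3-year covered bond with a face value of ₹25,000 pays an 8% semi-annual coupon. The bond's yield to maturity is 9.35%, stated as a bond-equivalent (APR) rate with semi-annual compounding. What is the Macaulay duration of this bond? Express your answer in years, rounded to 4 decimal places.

2.7202 years

Periodic yield y = 0.04675. Discount each cash flow and weight by its period:
  t   CF        PV=CF/(1+0.04675)^t    t·PV
  1     1,000.00       955.3380       955.3380
  2     1,000.00       912.6706     1,825.3412
  3     1,000.00       871.9089     2,615.7266
  4     1,000.00       832.9676     3,331.8705
  5     1,000.00       795.7656     3,978.8279
  6    26,000.00    19,765.8516   118,595.1097
  Σ                 24,134.5022   131,302.2138
Price P = Σ PV = 24,134.5022.
Macaulay duration = Σ(t·PV) / P = 131,302.2138 / 24,134.5022 = 5.44044 half-year periods.
In years: 5.44044 / 2 = 2.72022 years.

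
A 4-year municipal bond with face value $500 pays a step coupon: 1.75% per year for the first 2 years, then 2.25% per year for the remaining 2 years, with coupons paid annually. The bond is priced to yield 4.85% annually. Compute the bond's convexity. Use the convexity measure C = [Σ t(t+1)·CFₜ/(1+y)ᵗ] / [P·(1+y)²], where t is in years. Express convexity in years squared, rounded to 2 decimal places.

17.50

With y = 0.0485:
  t   CF        PV=CF/(1+0.0485)^t    t·PV        t(t+1)·PV
  1         8.75         8.3453         8.3453          16.6905
  2         8.75         7.9592        15.9185          47.7554
  3        11.25         9.7599        29.2798         117.1193
  4       511.25       423.0187     1,692.0749       8,460.3743
  Σ                    449.0831     1,745.6184       8,641.9395
P = 449.0831.
Convexity = Σ t(t+1)·PV / [P·(1+y)²] = 8,641.9395 / (449.0831 × 1.099352) = 17.50441.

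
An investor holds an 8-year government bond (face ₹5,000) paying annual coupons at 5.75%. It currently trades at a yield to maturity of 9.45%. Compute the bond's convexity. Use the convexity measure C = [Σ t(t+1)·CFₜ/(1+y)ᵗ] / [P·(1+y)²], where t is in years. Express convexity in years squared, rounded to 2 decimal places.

44.85

With y = 0.0945:
  t   CF        PV=CF/(1+0.0945)^t    t·PV        t(t+1)·PV
  1       287.50       262.6770       262.6770         525.3540
  2       287.50       239.9973       479.9946       1,439.9837
  3       287.50       219.2757       657.8272       2,631.3087
  4       287.50       200.3433       801.3731       4,006.8657
  5       287.50       183.0455       915.2274       5,491.3645
  6       287.50       167.2412     1,003.4472       7,024.1301
  7       287.50       152.8015     1,069.6102       8,556.8814
  8     5,287.50     2,567.5816    20,540.6527     184,865.8745
  Σ                  3,992.9630    25,730.8094     214,541.7626
P = 3,992.9630.
Convexity = Σ t(t+1)·PV / [P·(1+y)²] = 214,541.7626 / (3,992.9630 × 1.197930) = 44.85233.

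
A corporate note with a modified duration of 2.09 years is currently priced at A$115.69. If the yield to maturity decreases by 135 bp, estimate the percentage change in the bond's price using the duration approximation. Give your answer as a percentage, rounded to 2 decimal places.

+2.82%

Duration approximation: ΔP/P ≈ -D_mod · Δy = -2.09 × (-0.0135) = +0.028215.
As a percentage: +2.8215%.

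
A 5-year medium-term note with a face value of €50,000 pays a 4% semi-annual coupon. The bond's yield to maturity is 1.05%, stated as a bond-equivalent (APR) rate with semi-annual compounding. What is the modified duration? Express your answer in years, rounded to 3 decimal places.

Periodic yield y = 0.00525. First find Macaulay duration:
  t   CF        PV=CF/(1+0.00525)^t    t·PV
  1     1,000.00       994.7774       994.7774
  2     1,000.00       989.5821     1,979.1642
  3     1,000.00       984.4139     2,953.2418
  4     1,000.00       979.2728     3,917.0910
  5     1,000.00       974.1584     4,870.7921
  6     1,000.00       969.0708     5,814.4248
  7     1,000.00       964.0098     6,748.0683
  8     1,000.00       958.9751     7,671.8011
  9     1,000.00       953.9668     8,585.7013
  10   51,000.00    48,398.2165   483,982.1654
  Σ                 57,166.4437   527,517.2275
P = 57,166.4437; Macaulay duration = 527,517.2275 / 57,166.4437 = 9.22774 half-year periods = 4.61387 years.
Modified duration = D_Mac / (1 + y) = 4.61387 / 1.00525 = 4.58977 years.

4.590 years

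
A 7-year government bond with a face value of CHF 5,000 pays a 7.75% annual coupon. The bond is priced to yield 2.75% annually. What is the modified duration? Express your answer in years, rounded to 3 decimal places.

Periodic yield y = 0.0275. First find Macaulay duration:
  t   CF        PV=CF/(1+0.0275)^t    t·PV
  1       387.50       377.1290       377.1290
  2       387.50       367.0355       734.0710
  3       387.50       357.2121     1,071.6364
  4       387.50       347.6517     1,390.6069
  5       387.50       338.3472     1,691.7359
  6       387.50       329.2917     1,975.7499
  7     5,387.50     4,455.6849    31,189.7942
  Σ                  6,572.3520    38,430.7232
P = 6,572.3520; Macaulay duration = 38,430.7232 / 6,572.3520 = 5.84733 years.
Modified duration = D_Mac / (1 + y) = 5.84733 / 1.0275 = 5.69083 years.

5.691 years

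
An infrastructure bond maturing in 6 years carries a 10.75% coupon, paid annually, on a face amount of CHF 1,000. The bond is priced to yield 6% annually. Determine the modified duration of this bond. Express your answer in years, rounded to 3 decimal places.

Periodic yield y = 0.06. First find Macaulay duration:
  t   CF        PV=CF/(1+0.06)^t    t·PV
  1       107.50       101.4151       101.4151
  2       107.50        95.6746       191.3492
  3       107.50        90.2591       270.7772
  4       107.50        85.1501       340.6003
  5       107.50        80.3303       401.6513
  6     1,107.50       780.7438     4,684.4628
  Σ                  1,233.5729     5,990.2559
P = 1,233.5729; Macaulay duration = 5,990.2559 / 1,233.5729 = 4.85602 years.
Modified duration = D_Mac / (1 + y) = 4.85602 / 1.06 = 4.58115 years.

4.581 years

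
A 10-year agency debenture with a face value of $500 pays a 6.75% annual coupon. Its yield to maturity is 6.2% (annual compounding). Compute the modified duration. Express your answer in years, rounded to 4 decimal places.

7.1915 years

Periodic yield y = 0.062. First find Macaulay duration:
  t   CF        PV=CF/(1+0.062)^t    t·PV
  1        33.75        31.7797        31.7797
  2        33.75        29.9244        59.8487
  3        33.75        28.1774        84.5321
  4        33.75        26.5323       106.1294
  5        33.75        24.9834       124.9169
  6        33.75        23.5248       141.1490
  7        33.75        22.1515       155.0602
  8        33.75        20.8582       166.8659
  9        33.75        19.6405       176.7647
  10      533.75       292.4777     2,924.7767
  Σ                    520.0498     3,971.8233
P = 520.0498; Macaulay duration = 3,971.8233 / 520.0498 = 7.63739 years.
Modified duration = D_Mac / (1 + y) = 7.63739 / 1.062 = 7.19152 years.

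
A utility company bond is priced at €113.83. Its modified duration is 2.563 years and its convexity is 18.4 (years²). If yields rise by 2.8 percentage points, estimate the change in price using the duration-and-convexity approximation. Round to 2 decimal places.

Duration effect: -D_mod·Δy = -2.563 × (+0.028) = -0.071764
Convexity effect: ½·C·(Δy)² = 0.5 × 18.4 × (0.028)² = +0.0072128
ΔP/P ≈ -0.071764 + 0.0072128 = -0.0645512
ΔP ≈ 113.83 × (-0.0645512) = -7.347863096.

-€7.35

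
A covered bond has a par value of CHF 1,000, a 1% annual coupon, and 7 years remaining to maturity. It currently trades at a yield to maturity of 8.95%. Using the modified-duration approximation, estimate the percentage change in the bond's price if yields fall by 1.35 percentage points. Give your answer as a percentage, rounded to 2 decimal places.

+8.33%

Periodic yield y = 0.0895. Modified duration first:
  t   CF        PV=CF/(1+0.0895)^t    t·PV
  1        10.00         9.1785         9.1785
  2        10.00         8.4245        16.8491
  3        10.00         7.7325        23.1974
  4        10.00         7.0973        28.3891
  5        10.00         6.5142        32.5712
  6        10.00         5.9791        35.8747
  7     1,010.00       554.2819     3,879.9736
  Σ                    599.2081     4,026.0335
P = 599.2081; D_Mac = 6.71892 yrs; D_mod = 6.71892/(1+0.0895) = 6.16698 yrs.
ΔP/P ≈ -D_mod · Δy = -6.16698 × (-0.0135) = +0.083254 = +8.3254%.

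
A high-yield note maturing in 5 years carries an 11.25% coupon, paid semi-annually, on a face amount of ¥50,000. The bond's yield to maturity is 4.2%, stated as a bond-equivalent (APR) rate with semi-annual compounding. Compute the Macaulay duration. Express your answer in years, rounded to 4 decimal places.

Periodic yield y = 0.021. Discount each cash flow and weight by its period:
  t   CF        PV=CF/(1+0.021)^t    t·PV
  1     2,812.50     2,754.6523     2,754.6523
  2     2,812.50     2,697.9944     5,395.9888
  3     2,812.50     2,642.5019     7,927.5056
  4     2,812.50     2,588.1507    10,352.6029
  5     2,812.50     2,534.9174    12,674.5872
  6     2,812.50     2,482.7791    14,896.6745
  7     2,812.50     2,431.7131    17,021.9918
  8     2,812.50     2,381.6975    19,053.5797
  9     2,812.50     2,332.7105    20,994.3949
  10   52,812.50    42,902.1745   429,021.7454
  Σ                 65,749.2915   540,093.7232
Price P = Σ PV = 65,749.2915.
Macaulay duration = Σ(t·PV) / P = 540,093.7232 / 65,749.2915 = 8.21444 half-year periods.
In years: 8.21444 / 2 = 4.10722 years.

4.1072 years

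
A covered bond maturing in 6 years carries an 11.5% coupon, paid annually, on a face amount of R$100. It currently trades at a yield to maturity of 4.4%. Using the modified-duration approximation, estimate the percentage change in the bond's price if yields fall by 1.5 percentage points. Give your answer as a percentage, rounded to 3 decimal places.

Periodic yield y = 0.044. Modified duration first:
  t   CF        PV=CF/(1+0.044)^t    t·PV
  1        11.50        11.0153        11.0153
  2        11.50        10.5511        21.1022
  3        11.50        10.1064        30.3192
  4        11.50         9.6805        38.7218
  5        11.50         9.2725        46.3623
  6       111.50        86.1136       516.6818
  Σ                    136.7394       664.2026
P = 136.7394; D_Mac = 4.85744 yrs; D_mod = 4.85744/(1+0.044) = 4.65272 yrs.
ΔP/P ≈ -D_mod · Δy = -4.65272 × (-0.015) = +0.069791 = +6.9791%.

+6.979%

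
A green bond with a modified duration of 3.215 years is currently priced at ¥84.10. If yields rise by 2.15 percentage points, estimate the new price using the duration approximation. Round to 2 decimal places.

Duration approximation: ΔP/P ≈ -D_mod · Δy = -3.215 × (+0.0215) = -0.0691225.
New price ≈ 84.10 × (1 - 0.0691225) = 78.28679775.

¥78.29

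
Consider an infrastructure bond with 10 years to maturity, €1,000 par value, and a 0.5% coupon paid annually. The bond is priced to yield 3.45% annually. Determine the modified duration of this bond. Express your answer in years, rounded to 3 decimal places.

9.411 years

Periodic yield y = 0.0345. First find Macaulay duration:
  t   CF        PV=CF/(1+0.0345)^t    t·PV
  1         5.00         4.8333         4.8333
  2         5.00         4.6721         9.3441
  3         5.00         4.5163        13.5488
  4         5.00         4.3656        17.4626
  5         5.00         4.2200        21.1002
  6         5.00         4.0793        24.4759
  7         5.00         3.9433        27.6029
  8         5.00         3.8118        30.4941
  9         5.00         3.6846        33.1618
  10    1,005.00       715.9144     7,159.1442
  Σ                    754.0407     7,341.1679
P = 754.0407; Macaulay duration = 7,341.1679 / 754.0407 = 9.73577 years.
Modified duration = D_Mac / (1 + y) = 9.73577 / 1.0345 = 9.41109 years.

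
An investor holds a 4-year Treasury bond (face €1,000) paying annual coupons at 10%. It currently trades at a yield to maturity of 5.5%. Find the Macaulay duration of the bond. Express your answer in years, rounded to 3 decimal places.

Periodic yield y = 0.055. Discount each cash flow and weight by its year:
  t   CF        PV=CF/(1+0.055)^t    t·PV
  1       100.00        94.7867        94.7867
  2       100.00        89.8452       179.6905
  3       100.00        85.1614       255.4841
  4     1,100.00       887.9384     3,551.7537
  Σ                  1,157.7318     4,081.7150
Price P = Σ PV = 1,157.7318.
Macaulay duration = Σ(t·PV) / P = 4,081.7150 / 1,157.7318 = 3.52561 years.

3.526 years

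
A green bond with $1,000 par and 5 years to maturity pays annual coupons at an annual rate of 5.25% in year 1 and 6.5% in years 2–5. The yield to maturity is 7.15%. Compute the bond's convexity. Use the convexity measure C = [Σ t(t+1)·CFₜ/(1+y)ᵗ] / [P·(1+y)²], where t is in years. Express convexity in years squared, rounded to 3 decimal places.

With y = 0.0715:
  t   CF        PV=CF/(1+0.0715)^t    t·PV        t(t+1)·PV
  1        52.50        48.9967        48.9967          97.9935
  2        65.00        56.6147       113.2293         339.6880
  3        65.00        52.8368       158.5105         634.0421
  4        65.00        49.3111       197.2444         986.2219
  5     1,065.00       754.0302     3,770.1509      22,620.9055
  Σ                    961.7895     4,288.1319      24,678.8510
P = 961.7895.
Convexity = Σ t(t+1)·PV / [P·(1+y)²] = 24,678.8510 / (961.7895 × 1.148112) = 22.34913.

22.349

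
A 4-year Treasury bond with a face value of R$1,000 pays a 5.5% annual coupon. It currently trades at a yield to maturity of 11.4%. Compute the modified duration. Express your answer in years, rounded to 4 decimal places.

3.2874 years

Periodic yield y = 0.114. First find Macaulay duration:
  t   CF        PV=CF/(1+0.114)^t    t·PV
  1        55.00        49.3716        49.3716
  2        55.00        44.3192        88.6385
  3        55.00        39.7839       119.3516
  4     1,055.00       685.0333     2,740.1333
  Σ                    818.5081     2,997.4950
P = 818.5081; Macaulay duration = 2,997.4950 / 818.5081 = 3.66214 years.
Modified duration = D_Mac / (1 + y) = 3.66214 / 1.114 = 3.28738 years.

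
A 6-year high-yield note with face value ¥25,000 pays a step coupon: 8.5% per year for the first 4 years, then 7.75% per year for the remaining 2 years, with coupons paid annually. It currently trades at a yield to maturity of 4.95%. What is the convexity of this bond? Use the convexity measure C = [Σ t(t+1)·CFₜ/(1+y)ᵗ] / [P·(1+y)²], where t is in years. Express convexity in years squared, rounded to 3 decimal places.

29.980

With y = 0.0495:
  t   CF        PV=CF/(1+0.0495)^t    t·PV        t(t+1)·PV
  1     2,125.00     2,024.7737     2,024.7737       4,049.5474
  2     2,125.00     1,929.2746     3,858.5492      11,575.6477
  3     2,125.00     1,838.2798     5,514.8393      22,059.3571
  4     2,125.00     1,751.5767     7,006.3069      35,031.5343
  5     1,937.50     1,521.7016     7,608.5080      45,651.0479
  6    26,937.50    20,158.7050   120,952.2301     846,665.6110
  Σ                 29,224.3114   146,965.2072     965,032.7454
P = 29,224.3114.
Convexity = Σ t(t+1)·PV / [P·(1+y)²] = 965,032.7454 / (29,224.3114 × 1.101450) = 29.98009.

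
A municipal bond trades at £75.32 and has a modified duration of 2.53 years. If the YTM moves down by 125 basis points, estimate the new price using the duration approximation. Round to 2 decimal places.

Duration approximation: ΔP/P ≈ -D_mod · Δy = -2.53 × (-0.0125) = +0.031625.
New price ≈ 75.32 × (1 + 0.031625) = 77.701995.

£77.70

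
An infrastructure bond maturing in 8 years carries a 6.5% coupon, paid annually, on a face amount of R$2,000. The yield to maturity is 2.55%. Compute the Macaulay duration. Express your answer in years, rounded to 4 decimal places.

6.6830 years

Periodic yield y = 0.0255. Discount each cash flow and weight by its year:
  t   CF        PV=CF/(1+0.0255)^t    t·PV
  1       130.00       126.7674       126.7674
  2       130.00       123.6152       247.2305
  3       130.00       120.5414       361.6243
  4       130.00       117.5441       470.1762
  5       130.00       114.6212       573.1061
  6       130.00       111.7711       670.6264
  7       130.00       108.9918       762.9424
  8     2,130.00     1,741.3829    13,931.0635
  Σ                  2,565.2352    17,143.5368
Price P = Σ PV = 2,565.2352.
Macaulay duration = Σ(t·PV) / P = 17,143.5368 / 2,565.2352 = 6.68303 years.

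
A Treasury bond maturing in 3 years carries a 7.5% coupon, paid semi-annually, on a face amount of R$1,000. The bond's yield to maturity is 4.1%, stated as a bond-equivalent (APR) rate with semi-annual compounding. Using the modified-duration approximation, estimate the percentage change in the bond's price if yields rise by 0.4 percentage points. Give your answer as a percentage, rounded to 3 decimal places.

-1.080%

Periodic yield y = 0.0205. Modified duration first:
  t   CF        PV=CF/(1+0.0205)^t    t·PV
  1        37.50        36.7467        36.7467
  2        37.50        36.0085        72.0170
  3        37.50        35.2852       105.8555
  4        37.50        34.5764       138.3054
  5        37.50        33.8818       169.4089
  6     1,037.50       918.5653     5,511.3920
  Σ                  1,095.0639     6,033.7256
P = 1,095.0639; D_Mac = 5.50993 half-year periods = 2.75497 yrs; D_mod = 2.75497/(1+0.0205) = 2.69962 yrs.
ΔP/P ≈ -D_mod · Δy = -2.69962 × (+0.004) = -0.010798 = -1.0798%.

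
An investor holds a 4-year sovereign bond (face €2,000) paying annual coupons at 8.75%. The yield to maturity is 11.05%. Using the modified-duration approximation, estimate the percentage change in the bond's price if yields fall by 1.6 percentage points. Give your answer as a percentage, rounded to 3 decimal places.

Periodic yield y = 0.1105. Modified duration first:
  t   CF        PV=CF/(1+0.1105)^t    t·PV
  1       175.00       157.5867       157.5867
  2       175.00       141.9061       283.8121
  3       175.00       127.7857       383.3572
  4     2,175.00     1,430.1613     5,720.6450
  Σ                  1,857.4397     6,545.4010
P = 1,857.4397; D_Mac = 3.52388 yrs; D_mod = 3.52388/(1+0.1105) = 3.17324 yrs.
ΔP/P ≈ -D_mod · Δy = -3.17324 × (-0.016) = +0.050772 = +5.0772%.

+5.077%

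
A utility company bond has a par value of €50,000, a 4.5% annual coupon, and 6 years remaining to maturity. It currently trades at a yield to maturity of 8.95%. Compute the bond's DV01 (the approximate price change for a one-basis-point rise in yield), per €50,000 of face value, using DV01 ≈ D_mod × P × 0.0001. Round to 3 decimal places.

Periodic yield y = 0.0895.
  t   CF        PV=CF/(1+0.0895)^t    t·PV
  1     2,250.00     2,065.1675     2,065.1675
  2     2,250.00     1,895.5186     3,791.0372
  3     2,250.00     1,739.8060     5,219.4179
  4     2,250.00     1,596.8848     6,387.5391
  5     2,250.00     1,465.7042     7,328.5212
  6    52,250.00    31,240.8533   187,445.1197
  Σ                 40,003.9344   212,236.8026
P = 40,003.9344; D_Mac = 5.30540 yrs; D_mod = 4.86957 yrs.
DV01 ≈ 4.86957 × 40,003.9344 × 0.0001 = 19.480202.

€19.480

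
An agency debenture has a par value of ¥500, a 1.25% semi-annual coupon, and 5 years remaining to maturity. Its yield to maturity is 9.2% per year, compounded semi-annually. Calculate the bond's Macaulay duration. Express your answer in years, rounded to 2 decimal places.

Periodic yield y = 0.046. Discount each cash flow and weight by its period:
  t   CF        PV=CF/(1+0.046)^t    t·PV
  1        3.125         2.9876         2.9876
  2        3.125         2.8562         5.7124
  3        3.125         2.7306         8.1917
  4        3.125         2.6105        10.4420
  5        3.125         2.4957        12.4785
  6        3.125         2.3859        14.3157
  7        3.125         2.2810        15.9671
  8        3.125         2.1807        17.4456
  9        3.125         2.0848        18.7632
  10     503.125       320.8921     3,208.9212
  Σ                    343.5051     3,315.2250
Price P = Σ PV = 343.5051.
Macaulay duration = Σ(t·PV) / P = 3,315.2250 / 343.5051 = 9.65117 half-year periods.
In years: 9.65117 / 2 = 4.82558 years.

4.83 years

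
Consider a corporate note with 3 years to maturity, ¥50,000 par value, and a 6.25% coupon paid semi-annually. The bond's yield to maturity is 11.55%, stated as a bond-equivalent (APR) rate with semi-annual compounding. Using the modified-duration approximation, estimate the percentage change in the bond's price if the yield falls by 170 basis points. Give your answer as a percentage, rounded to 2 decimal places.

+4.44%

Periodic yield y = 0.05775. Modified duration first:
  t   CF        PV=CF/(1+0.05775)^t    t·PV
  1     1,562.50     1,477.1922     1,477.1922
  2     1,562.50     1,396.5419     2,793.0837
  3     1,562.50     1,320.2948     3,960.8845
  4     1,562.50     1,248.2107     4,992.8427
  5     1,562.50     1,180.0621     5,900.3104
  6    51,562.50    36,815.9288   220,895.5730
  Σ                 43,438.2304   240,019.8865
P = 43,438.2304; D_Mac = 5.52554 half-year periods = 2.76277 yrs; D_mod = 2.76277/(1+0.05775) = 2.61193 yrs.
ΔP/P ≈ -D_mod · Δy = -2.61193 × (-0.017) = +0.044403 = +4.4403%.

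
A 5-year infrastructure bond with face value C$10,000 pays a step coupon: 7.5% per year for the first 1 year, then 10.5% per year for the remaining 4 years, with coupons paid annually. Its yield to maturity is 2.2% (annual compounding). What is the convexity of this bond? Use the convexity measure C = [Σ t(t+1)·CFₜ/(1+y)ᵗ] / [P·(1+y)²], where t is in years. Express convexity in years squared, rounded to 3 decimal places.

23.652

With y = 0.022:
  t   CF        PV=CF/(1+0.022)^t    t·PV        t(t+1)·PV
  1       750.00       733.8552       733.8552       1,467.7104
  2     1,050.00     1,005.2811     2,010.5622       6,031.6865
  3     1,050.00       983.6410     2,950.9229      11,803.6917
  4     1,050.00       962.4667     3,849.8668      19,249.3342
  5    11,050.00     9,910.7792    49,553.8958     297,323.3749
  Σ                 13,596.0231    59,099.1029     335,875.7975
P = 13,596.0231.
Convexity = Σ t(t+1)·PV / [P·(1+y)²] = 335,875.7975 / (13,596.0231 × 1.044484) = 23.65185.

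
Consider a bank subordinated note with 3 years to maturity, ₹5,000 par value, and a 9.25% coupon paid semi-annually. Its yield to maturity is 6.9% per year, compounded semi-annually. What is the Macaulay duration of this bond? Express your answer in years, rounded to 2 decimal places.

2.70 years

Periodic yield y = 0.0345. Discount each cash flow and weight by its period:
  t   CF        PV=CF/(1+0.0345)^t    t·PV
  1       231.25       223.5379       223.5379
  2       231.25       216.0831       432.1661
  3       231.25       208.8768       626.6305
  4       231.25       201.9109       807.6436
  5       231.25       195.1773       975.8864
  6     5,231.25     4,267.9813    25,607.8876
  Σ                  5,313.5673    28,673.7522
Price P = Σ PV = 5,313.5673.
Macaulay duration = Σ(t·PV) / P = 28,673.7522 / 5,313.5673 = 5.39633 half-year periods.
In years: 5.39633 / 2 = 2.69816 years.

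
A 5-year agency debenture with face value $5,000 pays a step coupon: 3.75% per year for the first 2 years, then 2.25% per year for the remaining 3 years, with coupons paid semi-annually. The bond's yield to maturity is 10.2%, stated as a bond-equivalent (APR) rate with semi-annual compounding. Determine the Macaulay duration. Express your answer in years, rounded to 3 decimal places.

4.567 years

Periodic yield y = 0.051. Discount each cash flow and weight by its period:
  t   CF        PV=CF/(1+0.051)^t    t·PV
  1        93.75        89.2008        89.2008
  2        93.75        84.8723       169.7446
  3        93.75        80.7538       242.2615
  4        93.75        76.8352       307.3409
  5        56.25        43.8641       219.3204
  6        56.25        41.7356       250.4134
  7        56.25        39.7103       277.9723
  8        56.25        37.7834       302.2670
  9        56.25        35.9499       323.5494
  10    5,056.25     3,074.6903    30,746.9031
  Σ                  3,605.3957    32,928.9733
Price P = Σ PV = 3,605.3957.
Macaulay duration = Σ(t·PV) / P = 32,928.9733 / 3,605.3957 = 9.13325 half-year periods.
In years: 9.13325 / 2 = 4.56662 years.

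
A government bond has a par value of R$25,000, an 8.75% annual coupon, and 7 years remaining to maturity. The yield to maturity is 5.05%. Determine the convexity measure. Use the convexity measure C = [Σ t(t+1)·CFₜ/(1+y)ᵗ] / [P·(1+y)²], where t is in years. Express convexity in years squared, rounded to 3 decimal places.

38.008

With y = 0.0505:
  t   CF        PV=CF/(1+0.0505)^t    t·PV        t(t+1)·PV
  1     2,187.50     2,082.3417     2,082.3417       4,164.6835
  2     2,187.50     1,982.2387     3,964.4774      11,893.4321
  3     2,187.50     1,886.9478     5,660.8435      22,643.3739
  4     2,187.50     1,796.2378     7,184.9513      35,924.7563
  5     2,187.50     1,709.8884     8,549.4422      51,296.6534
  6     2,187.50     1,627.6901     9,766.1406      68,362.9841
  7    27,187.50    19,257.3657   134,801.5597   1,078,412.4775
  Σ                 30,342.7103   172,009.7563   1,272,698.3607
P = 30,342.7103.
Convexity = Σ t(t+1)·PV / [P·(1+y)²] = 1,272,698.3607 / (30,342.7103 × 1.103550) = 38.00835.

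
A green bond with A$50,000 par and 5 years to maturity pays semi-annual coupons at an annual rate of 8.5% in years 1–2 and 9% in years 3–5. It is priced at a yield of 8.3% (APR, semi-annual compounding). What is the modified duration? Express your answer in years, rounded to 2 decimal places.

Periodic yield y = 0.0415. First find Macaulay duration:
  t   CF        PV=CF/(1+0.0415)^t    t·PV
  1     2,125.00     2,040.3265     2,040.3265
  2     2,125.00     1,959.0268     3,918.0537
  3     2,125.00     1,880.9667     5,642.9002
  4     2,125.00     1,806.0170     7,224.0681
  5     2,250.00     1,836.0569     9,180.2847
  6     2,250.00     1,762.8967    10,577.3804
  7     2,250.00     1,692.6517    11,848.5618
  8     2,250.00     1,625.2057    13,001.6452
  9     2,250.00     1,560.4471    14,044.0239
  10   52,250.00    34,793.1342   347,931.3418
  Σ                 50,956.7293   425,408.5861
P = 50,956.7293; Macaulay duration = 425,408.5861 / 50,956.7293 = 8.34843 half-year periods = 4.17421 years.
Modified duration = D_Mac / (1 + y) = 4.17421 / 1.0415 = 4.00789 years.

4.01 years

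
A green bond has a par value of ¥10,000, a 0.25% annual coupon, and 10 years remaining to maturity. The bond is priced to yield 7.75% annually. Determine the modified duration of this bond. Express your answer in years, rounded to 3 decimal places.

Periodic yield y = 0.0775. First find Macaulay duration:
  t   CF        PV=CF/(1+0.0775)^t    t·PV
  1        25.00        23.2019        23.2019
  2        25.00        21.5330        43.0661
  3        25.00        19.9843        59.9528
  4        25.00        18.5469        74.1875
  5        25.00        17.2129        86.0644
  6        25.00        15.9748        95.8490
  7        25.00        14.8258       103.7808
  8        25.00        13.7595       110.0758
  9        25.00        12.7698       114.9283
  10   10,025.00     4,752.3847    47,523.8474
  Σ                  4,910.1936    48,234.9540
P = 4,910.1936; Macaulay duration = 48,234.9540 / 4,910.1936 = 9.82343 years.
Modified duration = D_Mac / (1 + y) = 9.82343 / 1.0775 = 9.11687 years.

9.117 years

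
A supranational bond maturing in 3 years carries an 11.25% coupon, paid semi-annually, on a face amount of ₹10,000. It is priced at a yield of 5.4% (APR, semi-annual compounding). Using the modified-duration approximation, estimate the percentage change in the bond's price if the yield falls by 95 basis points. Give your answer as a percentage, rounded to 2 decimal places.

+2.46%

Periodic yield y = 0.027. Modified duration first:
  t   CF        PV=CF/(1+0.027)^t    t·PV
  1       562.50       547.7118       547.7118
  2       562.50       533.3123     1,066.6247
  3       562.50       519.2915     1,557.8744
  4       562.50       505.6392     2,022.5569
  5       562.50       492.3459     2,461.7294
  6    10,562.50     9,002.1047    54,012.6283
  Σ                 11,600.4054    61,669.1255
P = 11,600.4054; D_Mac = 5.31612 half-year periods = 2.65806 yrs; D_mod = 2.65806/(1+0.027) = 2.58818 yrs.
ΔP/P ≈ -D_mod · Δy = -2.58818 × (-0.0095) = +0.024588 = +2.4588%.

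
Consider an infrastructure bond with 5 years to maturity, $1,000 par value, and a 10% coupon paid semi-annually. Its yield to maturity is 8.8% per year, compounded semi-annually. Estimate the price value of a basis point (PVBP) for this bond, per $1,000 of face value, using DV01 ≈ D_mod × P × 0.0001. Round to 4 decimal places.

Periodic yield y = 0.044.
  t   CF        PV=CF/(1+0.044)^t    t·PV
  1        50.00        47.8927        47.8927
  2        50.00        45.8743        91.7485
  3        50.00        43.9409       131.8226
  4        50.00        42.0889       168.3558
  5        50.00        40.3151       201.5754
  6        50.00        38.6160       231.6959
  7        50.00        36.9885       258.9194
  8        50.00        35.4296       283.4366
  9        50.00        33.9364       305.4274
  10    1,050.00       682.6283     6,826.2834
  Σ                  1,047.7106     8,547.1576
P = 1,047.7106; D_Mac = 8.15794 half-year periods = 4.07897 yrs; D_mod = 3.90706 yrs.
DV01 ≈ 3.90706 × 1,047.7106 × 0.0001 = 0.409347.

$0.4093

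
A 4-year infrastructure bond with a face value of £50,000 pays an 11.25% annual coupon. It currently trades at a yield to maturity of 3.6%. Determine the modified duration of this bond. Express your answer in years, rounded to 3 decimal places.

Periodic yield y = 0.036. First find Macaulay duration:
  t   CF        PV=CF/(1+0.036)^t    t·PV
  1     5,625.00     5,429.5367     5,429.5367
  2     5,625.00     5,240.8655    10,481.7310
  3     5,625.00     5,058.7505    15,176.2515
  4    55,625.00    48,287.0865   193,148.3461
  Σ                 64,016.2392   224,235.8653
P = 64,016.2392; Macaulay duration = 224,235.8653 / 64,016.2392 = 3.50280 years.
Modified duration = D_Mac / (1 + y) = 3.50280 / 1.036 = 3.38108 years.

3.381 years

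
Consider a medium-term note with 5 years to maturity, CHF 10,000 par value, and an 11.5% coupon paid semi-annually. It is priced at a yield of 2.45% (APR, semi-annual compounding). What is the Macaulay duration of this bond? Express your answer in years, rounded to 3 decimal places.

4.130 years

Periodic yield y = 0.01225. Discount each cash flow and weight by its period:
  t   CF        PV=CF/(1+0.01225)^t    t·PV
  1       575.00       568.0415       568.0415
  2       575.00       561.1672     1,122.3344
  3       575.00       554.3761     1,663.1283
  4       575.00       547.6672     2,190.6687
  5       575.00       541.0394     2,705.1972
  6       575.00       534.4919     3,206.9514
  7       575.00       528.0236     3,696.1653
  8       575.00       521.6336     4,173.0688
  9       575.00       515.3209     4,637.8883
  10   10,575.00     9,362.7305    93,627.3048
  Σ                 14,234.4919   117,590.7486
Price P = Σ PV = 14,234.4919.
Macaulay duration = Σ(t·PV) / P = 117,590.7486 / 14,234.4919 = 8.26097 half-year periods.
In years: 8.26097 / 2 = 4.13049 years.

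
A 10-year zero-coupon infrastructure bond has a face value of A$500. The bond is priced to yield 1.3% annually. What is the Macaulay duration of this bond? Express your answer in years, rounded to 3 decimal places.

A zero-coupon bond has a single cash flow at maturity, so its Macaulay duration equals its maturity: 10 years.

10.000 years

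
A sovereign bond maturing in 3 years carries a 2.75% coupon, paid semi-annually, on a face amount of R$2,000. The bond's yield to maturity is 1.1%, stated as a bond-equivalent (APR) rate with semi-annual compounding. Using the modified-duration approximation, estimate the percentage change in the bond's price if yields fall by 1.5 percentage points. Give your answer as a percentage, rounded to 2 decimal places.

+4.33%

Periodic yield y = 0.0055. Modified duration first:
  t   CF        PV=CF/(1+0.0055)^t    t·PV
  1        27.50        27.3496        27.3496
  2        27.50        27.2000        54.4000
  3        27.50        27.0512        81.1536
  4        27.50        26.9032       107.6129
  5        27.50        26.7561       133.7803
  6     2,027.50     1,961.8618    11,771.1709
  Σ                  2,097.1219    12,175.4672
P = 2,097.1219; D_Mac = 5.80580 half-year periods = 2.90290 yrs; D_mod = 2.90290/(1+0.0055) = 2.88702 yrs.
ΔP/P ≈ -D_mod · Δy = -2.88702 × (-0.015) = +0.043305 = +4.3305%.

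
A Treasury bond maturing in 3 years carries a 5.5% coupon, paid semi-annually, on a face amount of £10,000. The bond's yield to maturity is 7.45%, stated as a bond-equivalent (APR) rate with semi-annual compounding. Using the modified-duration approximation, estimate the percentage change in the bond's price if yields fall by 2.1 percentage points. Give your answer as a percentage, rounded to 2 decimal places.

Periodic yield y = 0.03725. Modified duration first:
  t   CF        PV=CF/(1+0.03725)^t    t·PV
  1       275.00       265.1241       265.1241
  2       275.00       255.6029       511.2058
  3       275.00       246.4236       739.2709
  4       275.00       237.5740       950.2960
  5       275.00       229.0422     1,145.2109
  6    10,275.00     8,250.5171    49,503.1027
  Σ                  9,484.2840    53,114.2105
P = 9,484.2840; D_Mac = 5.60023 half-year periods = 2.80012 yrs; D_mod = 2.80012/(1+0.03725) = 2.69956 yrs.
ΔP/P ≈ -D_mod · Δy = -2.69956 × (-0.021) = +0.056691 = +5.6691%.

+5.67%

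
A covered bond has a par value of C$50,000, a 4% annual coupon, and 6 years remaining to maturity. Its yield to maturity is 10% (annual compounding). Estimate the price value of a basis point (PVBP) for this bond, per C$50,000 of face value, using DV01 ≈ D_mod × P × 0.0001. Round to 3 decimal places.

Periodic yield y = 0.1.
  t   CF        PV=CF/(1+0.1)^t    t·PV
  1     2,000.00     1,818.1818     1,818.1818
  2     2,000.00     1,652.8926     3,305.7851
  3     2,000.00     1,502.6296     4,507.8888
  4     2,000.00     1,366.0269     5,464.1076
  5     2,000.00     1,241.8426     6,209.2132
  6    52,000.00    29,352.6444   176,115.8662
  Σ                 36,934.2179   197,421.0428
P = 36,934.2179; D_Mac = 5.34521 yrs; D_mod = 4.85928 yrs.
DV01 ≈ 4.85928 × 36,934.2179 × 0.0001 = 17.947368.

C$17.947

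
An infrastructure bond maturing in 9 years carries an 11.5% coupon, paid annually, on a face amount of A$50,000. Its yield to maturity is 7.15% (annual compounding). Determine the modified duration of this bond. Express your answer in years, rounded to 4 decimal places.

5.9829 years

Periodic yield y = 0.0715. First find Macaulay duration:
  t   CF        PV=CF/(1+0.0715)^t    t·PV
  1     5,750.00     5,366.3089     5,366.3089
  2     5,750.00     5,008.2211    10,016.4422
  3     5,750.00     4,674.0281    14,022.0843
  4     5,750.00     4,362.1354    17,448.5417
  5     5,750.00     4,071.0550    20,355.2749
  6     5,750.00     3,799.3980    22,796.3881
  7     5,750.00     3,545.8684    24,821.0790
  8     5,750.00     3,309.2566    26,474.0527
  9    55,750.00    29,944.3778   269,499.4001
  Σ                 64,080.6493   410,799.5719
P = 64,080.6493; Macaulay duration = 410,799.5719 / 64,080.6493 = 6.41066 years.
Modified duration = D_Mac / (1 + y) = 6.41066 / 1.0715 = 5.98289 years.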